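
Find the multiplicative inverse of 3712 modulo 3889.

3889 = 1*3712 + 177
3712 = 20*177 + 172
177 = 1*172 + 5
172 = 34*5 + 2
5 = 2*2 + 1
2 = 2*1 + 0
gcd(3712, 3889) = 1, so the inverse exists.
Back-substitute for 1:
1 = 1*5 − 2*2
  = −2*172 + 69*5
  = 69*177 − 71*172
  = −71*3712 + 1489*177
  = 1489*3889 − 1560*3712
So 3712⁻¹ ≡ −1560 ≡ 2329 (mod 3889).

2329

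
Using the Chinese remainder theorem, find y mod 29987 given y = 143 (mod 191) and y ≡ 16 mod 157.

191⁻¹ mod 157: 191*97 ≡ 1 (mod 157), so 191⁻¹ ≡ 97.
y = 143 + 191*((16 − 143)*97 mod 157) = 143 + 191*84 = 16187.

16187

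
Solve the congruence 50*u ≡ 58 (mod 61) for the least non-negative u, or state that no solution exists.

28

gcd(50, 61) = 1, so a unique solution mod 61 exists.
50⁻¹ ≡ 11 (mod 61).
u ≡ 11*58 ≡ 28 (mod 61).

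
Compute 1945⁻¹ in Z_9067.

4065

Run the extended Euclidean algorithm:
9067 = 4*1945 + 1287
1945 = 1*1287 + 658
1287 = 1*658 + 629
658 = 1*629 + 29
629 = 21*29 + 20
29 = 1*20 + 9
20 = 2*9 + 2
9 = 4*2 + 1
2 = 2*1 + 0
gcd(1945, 9067) = 1, so the inverse exists.
Back-substitute for 1:
1 = 1*9 − 4*2
  = −4*20 + 9*9
  = 9*29 − 13*20
  = −13*629 + 282*29
  = 282*658 − 295*629
  = −295*1287 + 577*658
  = 577*1945 − 872*1287
  = −872*9067 + 4065*1945
So 1945⁻¹ ≡ 4065 (mod 9067).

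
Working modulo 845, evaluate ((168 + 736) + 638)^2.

168 + 736 = 904 ≡ 59 (mod 845)
59 + 638 = 697
(697)^2 ≡ 779 (mod 845)

779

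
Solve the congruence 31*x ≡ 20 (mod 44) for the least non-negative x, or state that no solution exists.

gcd(31, 44) = 1, so a unique solution mod 44 exists.
31⁻¹ ≡ 27 (mod 44).
x ≡ 27*20 ≡ 12 (mod 44).

12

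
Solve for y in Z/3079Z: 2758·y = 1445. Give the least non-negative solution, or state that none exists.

gcd(2758, 3079) = 1, so a unique solution mod 3079 exists.
2758⁻¹ ≡ 470 (mod 3079).
y ≡ 470·1445 ≡ 1770 (mod 3079).

1770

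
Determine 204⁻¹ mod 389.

Run the extended Euclidean algorithm:
389 = 1×204 + 185
204 = 1×185 + 19
185 = 9×19 + 14
19 = 1×14 + 5
14 = 2×5 + 4
5 = 1×4 + 1
4 = 4×1 + 0
gcd(204, 389) = 1, so the inverse exists.
Back-substitute for 1:
1 = 1×5 − 1×4
  = −1×14 + 3×5
  = 3×19 − 4×14
  = −4×185 + 39×19
  = 39×204 − 43×185
  = −43×389 + 82×204
So 204⁻¹ ≡ 82 (mod 389).

82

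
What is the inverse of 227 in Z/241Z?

Run the extended Euclidean algorithm:
241 = 1×227 + 14
227 = 16×14 + 3
14 = 4×3 + 2
3 = 1×2 + 1
2 = 2×1 + 0
gcd(227, 241) = 1, so the inverse exists.
Bézout: 1 = −81×241 + 86×227.
So 227⁻¹ ≡ 86 (mod 241).

86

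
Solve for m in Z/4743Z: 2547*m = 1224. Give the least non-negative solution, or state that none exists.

gcd(2547, 4743) = 9, and 9 | 1224, so solutions exist.
Divide through by 9: 283*m ≡ 136 mod 527.
283⁻¹ ≡ 473 (mod 527).
m ≡ 473*136 ≡ 34 (mod 527).
The smallest non-negative solution is m = 34.

34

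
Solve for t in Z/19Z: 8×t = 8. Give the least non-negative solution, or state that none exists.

gcd(8, 19) = 1, so a unique solution mod 19 exists.
8⁻¹ ≡ 12 (mod 19).
t ≡ 12×8 ≡ 1 (mod 19).

1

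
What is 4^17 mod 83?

By square-and-multiply:
4^1 ≡ 4 (mod 83)
4^2 ≡ 4^2 = 16 (mod 83)
4^4 ≡ 16^2 = 256 ≡ 7 (mod 83)
4^8 ≡ 7^2 = 49 (mod 83)
4^16 ≡ 49^2 = 2401 ≡ 77 (mod 83)
4^17 = 4^16 · 4^1 ≡ 77 · 4 (mod 83).
77 · 4 = 308 ≡ 59 (mod 83).

59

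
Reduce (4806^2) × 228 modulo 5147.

5018

(4806)^2 ≡ 3047 (mod 5147)
3047 × 228 = 694716 ≡ 5018 (mod 5147)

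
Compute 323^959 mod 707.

575

Using repeated squaring:
959 in binary is 1110111111, i.e. 959 = 512 + 256 + 128 + 32 + 16 + 8 + 4 + 2 + 1.
323^1 ≡ 323 (mod 707)
323^2 ≡ 323^2 = 104329 ≡ 400 (mod 707)
323^4 ≡ 400^2 = 160000 ≡ 218 (mod 707)
323^8 ≡ 218^2 = 47524 ≡ 155 (mod 707)
323^16 ≡ 155^2 = 24025 ≡ 694 (mod 707)
323^32 ≡ 694^2 = 481636 ≡ 169 (mod 707)
323^64 ≡ 169^2 = 28561 ≡ 281 (mod 707)
323^128 ≡ 281^2 = 78961 ≡ 484 (mod 707)
323^256 ≡ 484^2 = 234256 ≡ 239 (mod 707)
323^512 ≡ 239^2 = 57121 ≡ 561 (mod 707)
323^959 = 323^512 × 323^256 × 323^128 × 323^32 × 323^16 × 323^8 × 323^4 × 323^2 × 323^1 ≡ 561 × 239 × 484 × 169 × 694 × 155 × 218 × 400 × 323 (mod 707).
Accumulate the product:
561 × 239 = 134079 ≡ 456
456 × 484 = 220704 ≡ 120
120 × 169 = 20280 ≡ 484
484 × 694 = 335896 ≡ 71
71 × 155 = 11005 ≡ 400
400 × 218 = 87200 ≡ 239
239 × 400 = 95600 ≡ 155
155 × 323 = 50065 ≡ 575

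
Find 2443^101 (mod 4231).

101 in binary is 1100101, i.e. 101 = 64 + 32 + 4 + 1.
2443^1 ≡ 2443 (mod 4231)
2443^2 ≡ 2443^2 = 5968249 ≡ 2539 (mod 4231)
2443^4 ≡ 2539^2 = 6446521 ≡ 2708 (mod 4231)
2443^8 ≡ 2708^2 = 7333264 ≡ 941 (mod 4231)
2443^16 ≡ 941^2 = 885481 ≡ 1202 (mod 4231)
2443^32 ≡ 1202^2 = 1444804 ≡ 2033 (mod 4231)
2443^64 ≡ 2033^2 = 4133089 ≡ 3633 (mod 4231)
2443^101 = 2443^64 * 2443^32 * 2443^4 * 2443^1 ≡ 3633 * 2033 * 2708 * 2443 (mod 4231).
Accumulate the product:
3633 * 2033 = 7385889 ≡ 2794
2794 * 2708 = 7566152 ≡ 1124
1124 * 2443 = 2745932 ≡ 13

13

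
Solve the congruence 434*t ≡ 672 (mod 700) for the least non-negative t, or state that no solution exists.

gcd(434, 700) = 14, and 14 | 672, so solutions exist.
Divide through by 14: 31*t = 48 (mod 50).
31⁻¹ ≡ 21 (mod 50).
t ≡ 21*48 ≡ 8 (mod 50).
The smallest non-negative solution is t = 8.

8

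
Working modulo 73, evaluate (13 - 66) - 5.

15

13 - 66 = -53 ≡ 20 (mod 73)
20 - 5 = 15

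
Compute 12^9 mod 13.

By square-and-multiply:
12^1 ≡ 12 (mod 13)
12^2 ≡ 12^2 = 144 ≡ 1 (mod 13)
12^4 ≡ 1^2 = 1 (mod 13)
12^8 ≡ 1^2 = 1 (mod 13)
12^9 = 12^8 * 12^1 ≡ 1 * 12 (mod 13).
1 * 12 = 12 ≡ 12 (mod 13).

12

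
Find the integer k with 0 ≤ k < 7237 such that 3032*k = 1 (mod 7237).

1382

Run the extended Euclidean algorithm:
7237 = 2*3032 + 1173
3032 = 2*1173 + 686
1173 = 1*686 + 487
686 = 1*487 + 199
487 = 2*199 + 89
199 = 2*89 + 21
89 = 4*21 + 5
21 = 4*5 + 1
5 = 5*1 + 0
gcd(3032, 7237) = 1, so the inverse exists.
Bézout: 1 = −579*7237 + 1382*3032.
So 3032⁻¹ ≡ 1382 (mod 7237).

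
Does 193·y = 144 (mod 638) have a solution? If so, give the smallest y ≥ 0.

90

gcd(193, 638) = 1, so a unique solution mod 638 exists.
193⁻¹ ≡ 519 (mod 638).
y ≡ 519·144 ≡ 90 (mod 638).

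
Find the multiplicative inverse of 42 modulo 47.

28

47 = 1·42 + 5
42 = 8·5 + 2
5 = 2·2 + 1
2 = 2·1 + 0
gcd(42, 47) = 1, so the inverse exists.
Bézout: 1 = 17·47 − 19·42.
So 42⁻¹ ≡ −19 ≡ 28 (mod 47).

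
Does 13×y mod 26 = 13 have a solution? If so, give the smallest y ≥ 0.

1

gcd(13, 26) = 13, and 13 | 13, so solutions exist.
Divide through by 13: 1×y mod 2 = 1.
1⁻¹ ≡ 1 (mod 2).
y ≡ 1×1 ≡ 1 (mod 2).
The smallest non-negative solution is y = 1.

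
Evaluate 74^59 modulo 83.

59 in binary is 111011, i.e. 59 = 32 + 16 + 8 + 2 + 1.
74^1 ≡ 74 (mod 83)
74^2 ≡ 74^2 = 5476 ≡ 81 (mod 83)
74^4 ≡ 81^2 = 6561 ≡ 4 (mod 83)
74^8 ≡ 4^2 = 16 (mod 83)
74^16 ≡ 16^2 = 256 ≡ 7 (mod 83)
74^32 ≡ 7^2 = 49 (mod 83)
74^59 = 74^32 × 74^16 × 74^8 × 74^2 × 74^1 ≡ 49 × 7 × 16 × 81 × 74 (mod 83).
Accumulate the product:
49 × 7 = 343 ≡ 11
11 × 16 = 176 ≡ 10
10 × 81 = 810 ≡ 63
63 × 74 = 4662 ≡ 14

14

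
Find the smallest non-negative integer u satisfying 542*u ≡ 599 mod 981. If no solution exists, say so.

gcd(542, 981) = 1, so a unique solution mod 981 exists.
542⁻¹ ≡ 581 (mod 981).
u ≡ 581*599 ≡ 745 (mod 981).

745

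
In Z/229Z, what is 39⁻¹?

47

Run the extended Euclidean algorithm:
229 = 5×39 + 34
39 = 1×34 + 5
34 = 6×5 + 4
5 = 1×4 + 1
4 = 4×1 + 0
gcd(39, 229) = 1, so the inverse exists.
Back-substitute for 1:
1 = 1×5 − 1×4
  = −1×34 + 7×5
  = 7×39 − 8×34
  = −8×229 + 47×39
So 39⁻¹ ≡ 47 (mod 229).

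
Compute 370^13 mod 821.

13 in binary is 1101, i.e. 13 = 8 + 4 + 1.
370^1 ≡ 370 (mod 821)
370^2 ≡ 370^2 = 136900 ≡ 614 (mod 821)
370^4 ≡ 614^2 = 376996 ≡ 157 (mod 821)
370^8 ≡ 157^2 = 24649 ≡ 19 (mod 821)
370^13 = 370^8 * 370^4 * 370^1 ≡ 19 * 157 * 370 (mod 821).
Accumulate the product:
19 * 157 = 2983 ≡ 520
520 * 370 = 192400 ≡ 286

286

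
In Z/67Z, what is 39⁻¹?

67 = 1×39 + 28
39 = 1×28 + 11
28 = 2×11 + 6
11 = 1×6 + 5
6 = 1×5 + 1
5 = 5×1 + 0
gcd(39, 67) = 1, so the inverse exists.
Bézout: 1 = 7×67 − 12×39.
So 39⁻¹ ≡ −12 ≡ 55 (mod 67).

55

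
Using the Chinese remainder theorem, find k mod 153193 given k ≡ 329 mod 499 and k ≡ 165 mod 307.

499⁻¹ mod 307: 499·8 ≡ 1 (mod 307), so 499⁻¹ ≡ 8.
k = 329 + 499·((165 − 329)·8 mod 307) = 329 + 499·223 = 111606.
Check: 111606 mod 499 = 329, 111606 mod 307 = 165. ✓

111606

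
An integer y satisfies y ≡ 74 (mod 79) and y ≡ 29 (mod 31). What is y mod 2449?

153

79⁻¹ mod 31: 79×11 ≡ 1 (mod 31), so 79⁻¹ ≡ 11.
y = 74 + 79×((29 − 74)×11 mod 31) = 74 + 79×1 = 153.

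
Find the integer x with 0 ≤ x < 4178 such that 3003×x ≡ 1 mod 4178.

4178 = 1×3003 + 1175
3003 = 2×1175 + 653
1175 = 1×653 + 522
653 = 1×522 + 131
522 = 3×131 + 129
131 = 1×129 + 2
129 = 64×2 + 1
2 = 2×1 + 0
gcd(3003, 4178) = 1, so the inverse exists.
Back-substitute for 1:
1 = 1×129 − 64×2
  = −64×131 + 65×129
  = 65×522 − 259×131
  = −259×653 + 324×522
  = 324×1175 − 583×653
  = −583×3003 + 1490×1175
  = 1490×4178 − 2073×3003
So 3003⁻¹ ≡ −2073 ≡ 2105 (mod 4178).

2105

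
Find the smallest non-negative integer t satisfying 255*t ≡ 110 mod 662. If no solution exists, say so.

gcd(255, 662) = 1, so a unique solution mod 662 exists.
255⁻¹ ≡ 135 (mod 662).
t ≡ 135*110 ≡ 286 (mod 662).

286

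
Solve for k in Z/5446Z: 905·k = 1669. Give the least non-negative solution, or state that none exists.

gcd(905, 5446) = 1, so a unique solution mod 5446 exists.
905⁻¹ ≡ 3063 (mod 5446).
k ≡ 3063·1669 ≡ 3799 (mod 5446).

3799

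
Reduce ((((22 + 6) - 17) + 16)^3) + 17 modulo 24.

22 + 6 = 28 ≡ 4 (mod 24)
4 - 17 = -13 ≡ 11 (mod 24)
11 + 16 = 27 ≡ 3 (mod 24)
(3)^3 ≡ 3 (mod 24)
3 + 17 = 20

20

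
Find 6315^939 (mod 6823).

6315^1 ≡ 6315 (mod 6823)
6315^2 ≡ 6315^2 = 39879225 ≡ 5613 (mod 6823)
6315^4 ≡ 5613^2 = 31505769 ≡ 3978 (mod 6823)
6315^8 ≡ 3978^2 = 15824484 ≡ 1947 (mod 6823)
6315^16 ≡ 1947^2 = 3790809 ≡ 4044 (mod 6823)
6315^32 ≡ 4044^2 = 16353936 ≡ 6028 (mod 6823)
6315^64 ≡ 6028^2 = 36336784 ≡ 4309 (mod 6823)
6315^128 ≡ 4309^2 = 18567481 ≡ 2098 (mod 6823)
6315^256 ≡ 2098^2 = 4401604 ≡ 769 (mod 6823)
6315^512 ≡ 769^2 = 591361 ≡ 4583 (mod 6823)
6315^939 = 6315^512 * 6315^256 * 6315^128 * 6315^32 * 6315^8 * 6315^2 * 6315^1 ≡ 4583 * 769 * 2098 * 6028 * 1947 * 5613 * 6315 (mod 6823).
Accumulate the product:
4583 * 769 = 3524327 ≡ 3659
3659 * 2098 = 7676582 ≡ 707
707 * 6028 = 4261796 ≡ 4244
4244 * 1947 = 8263068 ≡ 415
415 * 5613 = 2329395 ≡ 2752
2752 * 6315 = 17378880 ≡ 699

699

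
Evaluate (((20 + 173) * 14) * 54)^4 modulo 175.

20 + 173 = 193 ≡ 18 (mod 175)
18 * 14 = 252 ≡ 77 (mod 175)
77 * 54 = 4158 ≡ 133 (mod 175)
(133)^4 ≡ 21 (mod 175)

21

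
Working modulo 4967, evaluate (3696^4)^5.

2997

(3696)^4 ≡ 3565 (mod 4967)
(3565)^5 ≡ 2997 (mod 4967)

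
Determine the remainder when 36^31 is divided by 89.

Compute successive squares:
36^1 ≡ 36 (mod 89)
36^2 ≡ 36^2 = 1296 ≡ 50 (mod 89)
36^4 ≡ 50^2 = 2500 ≡ 8 (mod 89)
36^8 ≡ 8^2 = 64 (mod 89)
36^16 ≡ 64^2 = 4096 ≡ 2 (mod 89)
36^31 = 36^16 × 36^8 × 36^4 × 36^2 × 36^1 ≡ 2 × 64 × 8 × 50 × 36 (mod 89).
Accumulate the product:
2 × 64 = 128 ≡ 39
39 × 8 = 312 ≡ 45
45 × 50 = 2250 ≡ 25
25 × 36 = 900 ≡ 10

10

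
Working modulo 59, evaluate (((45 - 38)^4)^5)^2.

45 - 38 = 7
(7)^4 ≡ 41 (mod 59)
(41)^5 ≡ 25 (mod 59)
(25)^2 ≡ 35 (mod 59)

35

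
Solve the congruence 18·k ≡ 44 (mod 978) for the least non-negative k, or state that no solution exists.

no solution

gcd(18, 978) = 6, and 6 does not divide 44.
So the congruence has no solution.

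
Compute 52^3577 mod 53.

Using repeated squaring:
3577 in binary is 110111111001, i.e. 3577 = 2048 + 1024 + 256 + 128 + 64 + 32 + 16 + 8 + 1.
52^1 ≡ 52 (mod 53)
52^2 ≡ 52^2 = 2704 ≡ 1 (mod 53)
52^4 ≡ 1^2 = 1 (mod 53)
52^8 ≡ 1^2 = 1 (mod 53)
52^16 ≡ 1^2 = 1 (mod 53)
52^32 ≡ 1^2 = 1 (mod 53)
52^64 ≡ 1^2 = 1 (mod 53)
52^128 ≡ 1^2 = 1 (mod 53)
52^256 ≡ 1^2 = 1 (mod 53)
52^512 ≡ 1^2 = 1 (mod 53)
52^1024 ≡ 1^2 = 1 (mod 53)
52^2048 ≡ 1^2 = 1 (mod 53)
52^3577 = 52^2048 * 52^1024 * 52^256 * 52^128 * 52^64 * 52^32 * 52^16 * 52^8 * 52^1 ≡ 1 * 1 * 1 * 1 * 1 * 1 * 1 * 1 * 52 (mod 53).
Accumulate the product:
1 * 1 = 1
1 * 1 = 1
1 * 1 = 1
1 * 1 = 1
1 * 1 = 1
1 * 1 = 1
1 * 1 = 1
1 * 52 = 52

52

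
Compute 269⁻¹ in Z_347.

129

347 = 1·269 + 78
269 = 3·78 + 35
78 = 2·35 + 8
35 = 4·8 + 3
8 = 2·3 + 2
3 = 1·2 + 1
2 = 2·1 + 0
gcd(269, 347) = 1, so the inverse exists.
Back-substitute for 1:
1 = 1·3 − 1·2
  = −1·8 + 3·3
  = 3·35 − 13·8
  = −13·78 + 29·35
  = 29·269 − 100·78
  = −100·347 + 129·269
So 269⁻¹ ≡ 129 (mod 347).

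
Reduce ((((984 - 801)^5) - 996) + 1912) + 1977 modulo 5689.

984 - 801 = 183
(183)^5 ≡ 2377 (mod 5689)
2377 - 996 = 1381
1381 + 1912 = 3293
3293 + 1977 = 5270

5270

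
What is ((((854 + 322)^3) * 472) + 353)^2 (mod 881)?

336

854 + 322 = 1176 ≡ 295 (mod 881)
(295)^3 ≡ 35 (mod 881)
35 * 472 = 16520 ≡ 662 (mod 881)
662 + 353 = 1015 ≡ 134 (mod 881)
(134)^2 ≡ 336 (mod 881)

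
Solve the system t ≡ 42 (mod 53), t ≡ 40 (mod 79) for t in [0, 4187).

53⁻¹ mod 79: 53×3 ≡ 1 (mod 79), so 53⁻¹ ≡ 3.
t = 42 + 53×((40 − 42)×3 mod 79) = 42 + 53×73 = 3911.

3911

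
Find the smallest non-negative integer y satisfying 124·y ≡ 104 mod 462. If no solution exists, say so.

gcd(124, 462) = 2, and 2 | 104, so solutions exist.
Divide through by 2: 62·y = 52 (mod 231).
62⁻¹ ≡ 41 (mod 231).
y ≡ 41·52 ≡ 53 (mod 231).
The smallest non-negative solution is y = 53.

53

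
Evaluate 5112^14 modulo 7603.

3302

14 in binary is 1110, i.e. 14 = 8 + 4 + 2.
5112^1 ≡ 5112 (mod 7603)
5112^2 ≡ 5112^2 = 26132544 ≡ 1033 (mod 7603)
5112^4 ≡ 1033^2 = 1067089 ≡ 2669 (mod 7603)
5112^8 ≡ 2669^2 = 7123561 ≡ 7153 (mod 7603)
5112^14 = 5112^8 × 5112^4 × 5112^2 ≡ 7153 × 2669 × 1033 (mod 7603).
Accumulate the product:
7153 × 2669 = 19091357 ≡ 224
224 × 1033 = 231392 ≡ 3302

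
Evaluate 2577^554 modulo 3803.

Compute successive squares:
554 in binary is 1000101010, i.e. 554 = 512 + 32 + 8 + 2.
2577^1 ≡ 2577 (mod 3803)
2577^2 ≡ 2577^2 = 6640929 ≡ 891 (mod 3803)
2577^4 ≡ 891^2 = 793881 ≡ 2857 (mod 3803)
2577^8 ≡ 2857^2 = 8162449 ≡ 1211 (mod 3803)
2577^16 ≡ 1211^2 = 1466521 ≡ 2366 (mod 3803)
2577^32 ≡ 2366^2 = 5597956 ≡ 3743 (mod 3803)
2577^64 ≡ 3743^2 = 14010049 ≡ 3600 (mod 3803)
2577^128 ≡ 3600^2 = 12960000 ≡ 3179 (mod 3803)
2577^256 ≡ 3179^2 = 10106041 ≡ 1470 (mod 3803)
2577^512 ≡ 1470^2 = 2160900 ≡ 796 (mod 3803)
2577^554 = 2577^512 * 2577^32 * 2577^8 * 2577^2 ≡ 796 * 3743 * 1211 * 891 (mod 3803).
Accumulate the product:
796 * 3743 = 2979428 ≡ 1679
1679 * 1211 = 2033269 ≡ 2467
2467 * 891 = 2198097 ≡ 3766

3766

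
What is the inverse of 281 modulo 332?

332 = 1*281 + 51
281 = 5*51 + 26
51 = 1*26 + 25
26 = 1*25 + 1
25 = 25*1 + 0
gcd(281, 332) = 1, so the inverse exists.
Bézout: 1 = −11*332 + 13*281.
So 281⁻¹ ≡ 13 (mod 332).

13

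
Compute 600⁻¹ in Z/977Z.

793

Apply the Euclidean algorithm and back-substitute:
977 = 1·600 + 377
600 = 1·377 + 223
377 = 1·223 + 154
223 = 1·154 + 69
154 = 2·69 + 16
69 = 4·16 + 5
16 = 3·5 + 1
5 = 5·1 + 0
gcd(600, 977) = 1, so the inverse exists.
Bézout: 1 = 113·977 − 184·600.
So 600⁻¹ ≡ −184 ≡ 793 (mod 977).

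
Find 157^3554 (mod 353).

242

By square-and-multiply:
3554 in binary is 110111100010, i.e. 3554 = 2048 + 1024 + 256 + 128 + 64 + 32 + 2.
157^1 ≡ 157 (mod 353)
157^2 ≡ 157^2 = 24649 ≡ 292 (mod 353)
157^4 ≡ 292^2 = 85264 ≡ 191 (mod 353)
157^8 ≡ 191^2 = 36481 ≡ 122 (mod 353)
157^16 ≡ 122^2 = 14884 ≡ 58 (mod 353)
157^32 ≡ 58^2 = 3364 ≡ 187 (mod 353)
157^64 ≡ 187^2 = 34969 ≡ 22 (mod 353)
157^128 ≡ 22^2 = 484 ≡ 131 (mod 353)
157^256 ≡ 131^2 = 17161 ≡ 217 (mod 353)
157^512 ≡ 217^2 = 47089 ≡ 140 (mod 353)
157^1024 ≡ 140^2 = 19600 ≡ 185 (mod 353)
157^2048 ≡ 185^2 = 34225 ≡ 337 (mod 353)
157^3554 = 157^2048 × 157^1024 × 157^256 × 157^128 × 157^64 × 157^32 × 157^2 ≡ 337 × 185 × 217 × 131 × 22 × 187 × 292 (mod 353).
Accumulate the product:
337 × 185 = 62345 ≡ 217
217 × 217 = 47089 ≡ 140
140 × 131 = 18340 ≡ 337
337 × 22 = 7414 ≡ 1
1 × 187 = 187
187 × 292 = 54604 ≡ 242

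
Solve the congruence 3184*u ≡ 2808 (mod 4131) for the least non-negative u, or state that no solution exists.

gcd(3184, 4131) = 1, so a unique solution mod 4131 exists.
3184⁻¹ ≡ 3577 (mod 4131).
u ≡ 3577*2808 ≡ 1755 (mod 4131).

1755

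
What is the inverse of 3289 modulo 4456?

2249

4456 = 1×3289 + 1167
3289 = 2×1167 + 955
1167 = 1×955 + 212
955 = 4×212 + 107
212 = 1×107 + 105
107 = 1×105 + 2
105 = 52×2 + 1
2 = 2×1 + 0
gcd(3289, 4456) = 1, so the inverse exists.
Back-substitute for 1:
1 = 1×105 − 52×2
  = −52×107 + 53×105
  = 53×212 − 105×107
  = −105×955 + 473×212
  = 473×1167 − 578×955
  = −578×3289 + 1629×1167
  = 1629×4456 − 2207×3289
So 3289⁻¹ ≡ −2207 ≡ 2249 (mod 4456).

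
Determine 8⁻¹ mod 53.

20

53 = 6·8 + 5
8 = 1·5 + 3
5 = 1·3 + 2
3 = 1·2 + 1
2 = 2·1 + 0
gcd(8, 53) = 1, so the inverse exists.
Bézout: 1 = −3·53 + 20·8.
So 8⁻¹ ≡ 20 (mod 53).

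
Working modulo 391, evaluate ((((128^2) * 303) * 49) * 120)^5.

125

(128)^2 ≡ 353 (mod 391)
353 * 303 = 106959 ≡ 216 (mod 391)
216 * 49 = 10584 ≡ 27 (mod 391)
27 * 120 = 3240 ≡ 112 (mod 391)
(112)^5 ≡ 125 (mod 391)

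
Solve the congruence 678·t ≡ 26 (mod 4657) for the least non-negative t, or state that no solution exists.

gcd(678, 4657) = 1, so a unique solution mod 4657 exists.
678⁻¹ ≡ 2878 (mod 4657).
t ≡ 2878·26 ≡ 316 (mod 4657).

316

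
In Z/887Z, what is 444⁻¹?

2

887 = 1×444 + 443
444 = 1×443 + 1
443 = 443×1 + 0
gcd(444, 887) = 1, so the inverse exists.
Back-substitute for 1:
1 = 1×444 − 1×443
  = −1×887 + 2×444
So 444⁻¹ ≡ 2 (mod 887).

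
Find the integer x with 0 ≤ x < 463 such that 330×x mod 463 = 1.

369

463 = 1×330 + 133
330 = 2×133 + 64
133 = 2×64 + 5
64 = 12×5 + 4
5 = 1×4 + 1
4 = 4×1 + 0
gcd(330, 463) = 1, so the inverse exists.
Back-substitute for 1:
1 = 1×5 − 1×4
  = −1×64 + 13×5
  = 13×133 − 27×64
  = −27×330 + 67×133
  = 67×463 − 94×330
So 330⁻¹ ≡ −94 ≡ 369 (mod 463).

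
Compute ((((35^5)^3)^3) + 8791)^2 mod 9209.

(35)^5 ≡ 2948 (mod 9209)
(2948)^3 ≡ 2254 (mod 9209)
(2254)^3 ≡ 8683 (mod 9209)
8683 + 8791 = 17474 ≡ 8265 (mod 9209)
(8265)^2 ≡ 7072 (mod 9209)

7072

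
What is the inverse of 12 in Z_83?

7

Run the extended Euclidean algorithm:
83 = 6·12 + 11
12 = 1·11 + 1
11 = 11·1 + 0
gcd(12, 83) = 1, so the inverse exists.
Bézout: 1 = −1·83 + 7·12.
So 12⁻¹ ≡ 7 (mod 83).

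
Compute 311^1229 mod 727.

553

By square-and-multiply:
1229 in binary is 10011001101, i.e. 1229 = 1024 + 128 + 64 + 8 + 4 + 1.
311^1 ≡ 311 (mod 727)
311^2 ≡ 311^2 = 96721 ≡ 30 (mod 727)
311^4 ≡ 30^2 = 900 ≡ 173 (mod 727)
311^8 ≡ 173^2 = 29929 ≡ 122 (mod 727)
311^16 ≡ 122^2 = 14884 ≡ 344 (mod 727)
311^32 ≡ 344^2 = 118336 ≡ 562 (mod 727)
311^64 ≡ 562^2 = 315844 ≡ 326 (mod 727)
311^128 ≡ 326^2 = 106276 ≡ 134 (mod 727)
311^256 ≡ 134^2 = 17956 ≡ 508 (mod 727)
311^512 ≡ 508^2 = 258064 ≡ 706 (mod 727)
311^1024 ≡ 706^2 = 498436 ≡ 441 (mod 727)
311^1229 = 311^1024 * 311^128 * 311^64 * 311^8 * 311^4 * 311^1 ≡ 441 * 134 * 326 * 122 * 173 * 311 (mod 727).
Accumulate the product:
441 * 134 = 59094 ≡ 207
207 * 326 = 67482 ≡ 598
598 * 122 = 72956 ≡ 256
256 * 173 = 44288 ≡ 668
668 * 311 = 207748 ≡ 553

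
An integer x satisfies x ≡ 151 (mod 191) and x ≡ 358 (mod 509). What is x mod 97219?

24790

191⁻¹ mod 509: 191·8 ≡ 1 (mod 509), so 191⁻¹ ≡ 8.
x = 151 + 191·((358 − 151)·8 mod 509) = 151 + 191·129 = 24790.
Check: 24790 mod 191 = 151, 24790 mod 509 = 358. ✓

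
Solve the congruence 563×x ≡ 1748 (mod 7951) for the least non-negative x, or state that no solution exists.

gcd(563, 7951) = 1, so a unique solution mod 7951 exists.
563⁻¹ ≡ 5070 (mod 7951).
x ≡ 5070×1748 ≡ 4946 (mod 7951).

4946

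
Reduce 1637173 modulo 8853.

1637173 = 184×8853 + 8221, so 1637173 ≡ 8221 (mod 8853).

8221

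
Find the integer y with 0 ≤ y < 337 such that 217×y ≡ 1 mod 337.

337 = 1*217 + 120
217 = 1*120 + 97
120 = 1*97 + 23
97 = 4*23 + 5
23 = 4*5 + 3
5 = 1*3 + 2
3 = 1*2 + 1
2 = 2*1 + 0
gcd(217, 337) = 1, so the inverse exists.
Bézout: 1 = 85*337 − 132*217.
So 217⁻¹ ≡ −132 ≡ 205 (mod 337).

205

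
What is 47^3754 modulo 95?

9

3754 in binary is 111010101010, i.e. 3754 = 2048 + 1024 + 512 + 128 + 32 + 8 + 2.
47^1 ≡ 47 (mod 95)
47^2 ≡ 47^2 = 2209 ≡ 24 (mod 95)
47^4 ≡ 24^2 = 576 ≡ 6 (mod 95)
47^8 ≡ 6^2 = 36 (mod 95)
47^16 ≡ 36^2 = 1296 ≡ 61 (mod 95)
47^32 ≡ 61^2 = 3721 ≡ 16 (mod 95)
47^64 ≡ 16^2 = 256 ≡ 66 (mod 95)
47^128 ≡ 66^2 = 4356 ≡ 81 (mod 95)
47^256 ≡ 81^2 = 6561 ≡ 6 (mod 95)
47^512 ≡ 6^2 = 36 (mod 95)
47^1024 ≡ 36^2 = 1296 ≡ 61 (mod 95)
47^2048 ≡ 61^2 = 3721 ≡ 16 (mod 95)
47^3754 = 47^2048 × 47^1024 × 47^512 × 47^128 × 47^32 × 47^8 × 47^2 ≡ 16 × 61 × 36 × 81 × 16 × 36 × 24 (mod 95).
Accumulate the product:
16 × 61 = 976 ≡ 26
26 × 36 = 936 ≡ 81
81 × 81 = 6561 ≡ 6
6 × 16 = 96 ≡ 1
1 × 36 = 36
36 × 24 = 864 ≡ 9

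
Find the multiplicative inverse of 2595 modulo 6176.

Apply the Euclidean algorithm and back-substitute:
6176 = 2*2595 + 986
2595 = 2*986 + 623
986 = 1*623 + 363
623 = 1*363 + 260
363 = 1*260 + 103
260 = 2*103 + 54
103 = 1*54 + 49
54 = 1*49 + 5
49 = 9*5 + 4
5 = 1*4 + 1
4 = 4*1 + 0
gcd(2595, 6176) = 1, so the inverse exists.
Back-substitute for 1:
1 = 1*5 − 1*4
  = −1*49 + 10*5
  = 10*54 − 11*49
  = −11*103 + 21*54
  = 21*260 − 53*103
  = −53*363 + 74*260
  = 74*623 − 127*363
  = −127*986 + 201*623
  = 201*2595 − 529*986
  = −529*6176 + 1259*2595
So 2595⁻¹ ≡ 1259 (mod 6176).

1259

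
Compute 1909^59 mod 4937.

2703

59 in binary is 111011, i.e. 59 = 32 + 16 + 8 + 2 + 1.
1909^1 ≡ 1909 (mod 4937)
1909^2 ≡ 1909^2 = 3644281 ≡ 775 (mod 4937)
1909^4 ≡ 775^2 = 600625 ≡ 3248 (mod 4937)
1909^8 ≡ 3248^2 = 10549504 ≡ 4072 (mod 4937)
1909^16 ≡ 4072^2 = 16581184 ≡ 2738 (mod 4937)
1909^32 ≡ 2738^2 = 7496644 ≡ 2278 (mod 4937)
1909^59 = 1909^32 × 1909^16 × 1909^8 × 1909^2 × 1909^1 ≡ 2278 × 2738 × 4072 × 775 × 1909 (mod 4937).
Accumulate the product:
2278 × 2738 = 6237164 ≡ 1733
1733 × 4072 = 7056776 ≡ 1803
1803 × 775 = 1397325 ≡ 154
154 × 1909 = 293986 ≡ 2703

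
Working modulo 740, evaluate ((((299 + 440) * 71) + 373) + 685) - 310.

677

299 + 440 = 739
739 * 71 = 52469 ≡ 669 (mod 740)
669 + 373 = 1042 ≡ 302 (mod 740)
302 + 685 = 987 ≡ 247 (mod 740)
247 - 310 = -63 ≡ 677 (mod 740)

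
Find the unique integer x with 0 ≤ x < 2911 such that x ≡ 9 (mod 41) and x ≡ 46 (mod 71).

1608

41⁻¹ mod 71: 41*26 ≡ 1 (mod 71), so 41⁻¹ ≡ 26.
x = 9 + 41*((46 − 9)*26 mod 71) = 9 + 41*39 = 1608.
Check: 1608 mod 41 = 9, 1608 mod 71 = 46. ✓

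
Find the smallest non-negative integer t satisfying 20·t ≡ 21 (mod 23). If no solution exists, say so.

gcd(20, 23) = 1, so a unique solution mod 23 exists.
20⁻¹ ≡ 15 (mod 23).
t ≡ 15·21 ≡ 16 (mod 23).

16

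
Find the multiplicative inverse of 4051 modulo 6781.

77

By the extended Euclidean algorithm:
6781 = 1*4051 + 2730
4051 = 1*2730 + 1321
2730 = 2*1321 + 88
1321 = 15*88 + 1
88 = 88*1 + 0
gcd(4051, 6781) = 1, so the inverse exists.
Back-substitute for 1:
1 = 1*1321 − 15*88
  = −15*2730 + 31*1321
  = 31*4051 − 46*2730
  = −46*6781 + 77*4051
So 4051⁻¹ ≡ 77 (mod 6781).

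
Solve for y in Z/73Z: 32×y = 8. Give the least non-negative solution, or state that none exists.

55

gcd(32, 73) = 1, so a unique solution mod 73 exists.
32⁻¹ ≡ 16 (mod 73).
y ≡ 16×8 ≡ 55 (mod 73).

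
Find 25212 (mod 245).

222

25212 = 102·245 + 222, so 25212 ≡ 222 (mod 245).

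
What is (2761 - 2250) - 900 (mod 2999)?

2761 - 2250 = 511
511 - 900 = -389 ≡ 2610 (mod 2999)

2610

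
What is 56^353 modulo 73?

7

By square-and-multiply:
353 in binary is 101100001, i.e. 353 = 256 + 64 + 32 + 1.
56^1 ≡ 56 (mod 73)
56^2 ≡ 56^2 = 3136 ≡ 70 (mod 73)
56^4 ≡ 70^2 = 4900 ≡ 9 (mod 73)
56^8 ≡ 9^2 = 81 ≡ 8 (mod 73)
56^16 ≡ 8^2 = 64 (mod 73)
56^32 ≡ 64^2 = 4096 ≡ 8 (mod 73)
56^64 ≡ 8^2 = 64 (mod 73)
56^128 ≡ 64^2 = 4096 ≡ 8 (mod 73)
56^256 ≡ 8^2 = 64 (mod 73)
56^353 = 56^256 * 56^64 * 56^32 * 56^1 ≡ 64 * 64 * 8 * 56 (mod 73).
Accumulate the product:
64 * 64 = 4096 ≡ 8
8 * 8 = 64
64 * 56 = 3584 ≡ 7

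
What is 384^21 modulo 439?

293

21 in binary is 10101, i.e. 21 = 16 + 4 + 1.
384^1 ≡ 384 (mod 439)
384^2 ≡ 384^2 = 147456 ≡ 391 (mod 439)
384^4 ≡ 391^2 = 152881 ≡ 109 (mod 439)
384^8 ≡ 109^2 = 11881 ≡ 28 (mod 439)
384^16 ≡ 28^2 = 784 ≡ 345 (mod 439)
384^21 = 384^16 * 384^4 * 384^1 ≡ 345 * 109 * 384 (mod 439).
Accumulate the product:
345 * 109 = 37605 ≡ 290
290 * 384 = 111360 ≡ 293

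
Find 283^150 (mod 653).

204

150 in binary is 10010110, i.e. 150 = 128 + 16 + 4 + 2.
283^1 ≡ 283 (mod 653)
283^2 ≡ 283^2 = 80089 ≡ 423 (mod 653)
283^4 ≡ 423^2 = 178929 ≡ 7 (mod 653)
283^8 ≡ 7^2 = 49 (mod 653)
283^16 ≡ 49^2 = 2401 ≡ 442 (mod 653)
283^32 ≡ 442^2 = 195364 ≡ 117 (mod 653)
283^64 ≡ 117^2 = 13689 ≡ 629 (mod 653)
283^128 ≡ 629^2 = 395641 ≡ 576 (mod 653)
283^150 = 283^128 · 283^16 · 283^4 · 283^2 ≡ 576 · 442 · 7 · 423 (mod 653).
Accumulate the product:
576 · 442 = 254592 ≡ 575
575 · 7 = 4025 ≡ 107
107 · 423 = 45261 ≡ 204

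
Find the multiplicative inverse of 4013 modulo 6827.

6827 = 1×4013 + 2814
4013 = 1×2814 + 1199
2814 = 2×1199 + 416
1199 = 2×416 + 367
416 = 1×367 + 49
367 = 7×49 + 24
49 = 2×24 + 1
24 = 24×1 + 0
gcd(4013, 6827) = 1, so the inverse exists.
Bézout: 1 = 164×6827 − 279×4013.
So 4013⁻¹ ≡ −279 ≡ 6548 (mod 6827).

6548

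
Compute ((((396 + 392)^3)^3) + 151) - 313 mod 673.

396 + 392 = 788 ≡ 115 (mod 673)
(115)^3 ≡ 568 (mod 673)
(568)^3 ≡ 608 (mod 673)
608 + 151 = 759 ≡ 86 (mod 673)
86 - 313 = -227 ≡ 446 (mod 673)

446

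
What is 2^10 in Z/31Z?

Using repeated squaring:
10 in binary is 1010, i.e. 10 = 8 + 2.
2^1 ≡ 2 (mod 31)
2^2 ≡ 2^2 = 4 (mod 31)
2^4 ≡ 4^2 = 16 (mod 31)
2^8 ≡ 16^2 = 256 ≡ 8 (mod 31)
2^10 = 2^8 * 2^2 ≡ 8 * 4 (mod 31).
8 * 4 = 32 ≡ 1 (mod 31).

1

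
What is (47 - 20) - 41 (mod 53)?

39

47 - 20 = 27
27 - 41 = -14 ≡ 39 (mod 53)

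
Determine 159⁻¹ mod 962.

841

962 = 6×159 + 8
159 = 19×8 + 7
8 = 1×7 + 1
7 = 7×1 + 0
gcd(159, 962) = 1, so the inverse exists.
Back-substitute for 1:
1 = 1×8 − 1×7
  = −1×159 + 20×8
  = 20×962 − 121×159
So 159⁻¹ ≡ −121 ≡ 841 (mod 962).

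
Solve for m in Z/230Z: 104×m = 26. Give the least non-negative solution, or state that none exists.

29

gcd(104, 230) = 2, and 2 | 26, so solutions exist.
Divide through by 2: 52×m mod 115 = 13.
52⁻¹ ≡ 73 (mod 115).
m ≡ 73×13 ≡ 29 (mod 115).
The smallest non-negative solution is m = 29.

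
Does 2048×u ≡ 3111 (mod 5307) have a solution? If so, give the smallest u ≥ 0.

gcd(2048, 5307) = 1, so a unique solution mod 5307 exists.
2048⁻¹ ≡ 5009 (mod 5307).
u ≡ 5009×3111 ≡ 1647 (mod 5307).

1647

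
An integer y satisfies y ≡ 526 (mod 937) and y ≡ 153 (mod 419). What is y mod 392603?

937⁻¹ mod 419: 937×182 ≡ 1 (mod 419), so 937⁻¹ ≡ 182.
y = 526 + 937×((153 − 526)×182 mod 419) = 526 + 937×411 = 385633.
Check: 385633 mod 937 = 526, 385633 mod 419 = 153. ✓

385633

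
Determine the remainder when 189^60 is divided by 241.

Compute successive squares:
60 in binary is 111100, i.e. 60 = 32 + 16 + 8 + 4.
189^1 ≡ 189 (mod 241)
189^2 ≡ 189^2 = 35721 ≡ 53 (mod 241)
189^4 ≡ 53^2 = 2809 ≡ 158 (mod 241)
189^8 ≡ 158^2 = 24964 ≡ 141 (mod 241)
189^16 ≡ 141^2 = 19881 ≡ 119 (mod 241)
189^32 ≡ 119^2 = 14161 ≡ 183 (mod 241)
189^60 = 189^32 * 189^16 * 189^8 * 189^4 ≡ 183 * 119 * 141 * 158 (mod 241).
Accumulate the product:
183 * 119 = 21777 ≡ 87
87 * 141 = 12267 ≡ 217
217 * 158 = 34286 ≡ 64

64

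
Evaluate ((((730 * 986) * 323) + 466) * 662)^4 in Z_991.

730 * 986 = 719780 ≡ 314 (mod 991)
314 * 323 = 101422 ≡ 340 (mod 991)
340 + 466 = 806
806 * 662 = 533572 ≡ 414 (mod 991)
(414)^4 ≡ 227 (mod 991)

227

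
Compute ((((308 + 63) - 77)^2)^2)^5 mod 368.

308 + 63 = 371 ≡ 3 (mod 368)
3 - 77 = -74 ≡ 294 (mod 368)
(294)^2 ≡ 324 (mod 368)
(324)^2 ≡ 96 (mod 368)
(96)^5 ≡ 288 (mod 368)

288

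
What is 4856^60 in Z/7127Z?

4856^1 ≡ 4856 (mod 7127)
4856^2 ≡ 4856^2 = 23580736 ≡ 4620 (mod 7127)
4856^4 ≡ 4620^2 = 21344400 ≡ 6162 (mod 7127)
4856^8 ≡ 6162^2 = 37970244 ≡ 4715 (mod 7127)
4856^16 ≡ 4715^2 = 22231225 ≡ 2112 (mod 7127)
4856^32 ≡ 2112^2 = 4460544 ≡ 6169 (mod 7127)
4856^60 = 4856^32 * 4856^16 * 4856^8 * 4856^4 ≡ 6169 * 2112 * 4715 * 6162 (mod 7127).
Accumulate the product:
6169 * 2112 = 13028928 ≡ 772
772 * 4715 = 3639980 ≡ 5210
5210 * 6162 = 32104020 ≡ 4012

4012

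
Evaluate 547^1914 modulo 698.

Compute successive squares:
547^1 ≡ 547 (mod 698)
547^2 ≡ 547^2 = 299209 ≡ 465 (mod 698)
547^4 ≡ 465^2 = 216225 ≡ 543 (mod 698)
547^8 ≡ 543^2 = 294849 ≡ 293 (mod 698)
547^16 ≡ 293^2 = 85849 ≡ 693 (mod 698)
547^32 ≡ 693^2 = 480249 ≡ 25 (mod 698)
547^64 ≡ 25^2 = 625 (mod 698)
547^128 ≡ 625^2 = 390625 ≡ 443 (mod 698)
547^256 ≡ 443^2 = 196249 ≡ 111 (mod 698)
547^512 ≡ 111^2 = 12321 ≡ 455 (mod 698)
547^1024 ≡ 455^2 = 207025 ≡ 417 (mod 698)
547^1914 = 547^1024 · 547^512 · 547^256 · 547^64 · 547^32 · 547^16 · 547^8 · 547^2 ≡ 417 · 455 · 111 · 625 · 25 · 693 · 293 · 465 (mod 698).
Accumulate the product:
417 · 455 = 189735 ≡ 577
577 · 111 = 64047 ≡ 529
529 · 625 = 330625 ≡ 471
471 · 25 = 11775 ≡ 607
607 · 693 = 420651 ≡ 455
455 · 293 = 133315 ≡ 695
695 · 465 = 323175 ≡ 1

1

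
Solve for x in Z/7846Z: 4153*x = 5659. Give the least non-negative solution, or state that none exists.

gcd(4153, 7846) = 1, so a unique solution mod 7846 exists.
4153⁻¹ ≡ 4827 (mod 7846).
x ≡ 4827*5659 ≡ 4067 (mod 7846).

4067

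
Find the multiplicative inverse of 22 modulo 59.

51

By the extended Euclidean algorithm:
59 = 2×22 + 15
22 = 1×15 + 7
15 = 2×7 + 1
7 = 7×1 + 0
gcd(22, 59) = 1, so the inverse exists.
Bézout: 1 = 3×59 − 8×22.
So 22⁻¹ ≡ −8 ≡ 51 (mod 59).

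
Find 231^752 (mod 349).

Compute successive squares:
752 in binary is 1011110000, i.e. 752 = 512 + 128 + 64 + 32 + 16.
231^1 ≡ 231 (mod 349)
231^2 ≡ 231^2 = 53361 ≡ 313 (mod 349)
231^4 ≡ 313^2 = 97969 ≡ 249 (mod 349)
231^8 ≡ 249^2 = 62001 ≡ 228 (mod 349)
231^16 ≡ 228^2 = 51984 ≡ 332 (mod 349)
231^32 ≡ 332^2 = 110224 ≡ 289 (mod 349)
231^64 ≡ 289^2 = 83521 ≡ 110 (mod 349)
231^128 ≡ 110^2 = 12100 ≡ 234 (mod 349)
231^256 ≡ 234^2 = 54756 ≡ 312 (mod 349)
231^512 ≡ 312^2 = 97344 ≡ 322 (mod 349)
231^752 = 231^512 * 231^128 * 231^64 * 231^32 * 231^16 ≡ 322 * 234 * 110 * 289 * 332 (mod 349).
Accumulate the product:
322 * 234 = 75348 ≡ 313
313 * 110 = 34430 ≡ 228
228 * 289 = 65892 ≡ 280
280 * 332 = 92960 ≡ 126

126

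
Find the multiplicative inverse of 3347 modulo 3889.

696

Run the extended Euclidean algorithm:
3889 = 1×3347 + 542
3347 = 6×542 + 95
542 = 5×95 + 67
95 = 1×67 + 28
67 = 2×28 + 11
28 = 2×11 + 6
11 = 1×6 + 5
6 = 1×5 + 1
5 = 5×1 + 0
gcd(3347, 3889) = 1, so the inverse exists.
Bézout: 1 = −599×3889 + 696×3347.
So 3347⁻¹ ≡ 696 (mod 3889).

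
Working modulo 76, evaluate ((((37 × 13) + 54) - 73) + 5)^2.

45

37 × 13 = 481 ≡ 25 (mod 76)
25 + 54 = 79 ≡ 3 (mod 76)
3 - 73 = -70 ≡ 6 (mod 76)
6 + 5 = 11
(11)^2 ≡ 45 (mod 76)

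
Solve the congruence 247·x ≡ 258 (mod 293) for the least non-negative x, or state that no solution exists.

160

gcd(247, 293) = 1, so a unique solution mod 293 exists.
247⁻¹ ≡ 121 (mod 293).
x ≡ 121·258 ≡ 160 (mod 293).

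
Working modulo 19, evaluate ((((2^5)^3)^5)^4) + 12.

4

(2)^5 ≡ 13 (mod 19)
(13)^3 ≡ 12 (mod 19)
(12)^5 ≡ 8 (mod 19)
(8)^4 ≡ 11 (mod 19)
11 + 12 = 23 ≡ 4 (mod 19)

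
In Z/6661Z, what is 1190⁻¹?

6661 = 5·1190 + 711
1190 = 1·711 + 479
711 = 1·479 + 232
479 = 2·232 + 15
232 = 15·15 + 7
15 = 2·7 + 1
7 = 7·1 + 0
gcd(1190, 6661) = 1, so the inverse exists.
Bézout: 1 = −159·6661 + 890·1190.
So 1190⁻¹ ≡ 890 (mod 6661).

890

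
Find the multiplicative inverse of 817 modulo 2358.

355

Apply the Euclidean algorithm and back-substitute:
2358 = 2×817 + 724
817 = 1×724 + 93
724 = 7×93 + 73
93 = 1×73 + 20
73 = 3×20 + 13
20 = 1×13 + 7
13 = 1×7 + 6
7 = 1×6 + 1
6 = 6×1 + 0
gcd(817, 2358) = 1, so the inverse exists.
Back-substitute for 1:
1 = 1×7 − 1×6
  = −1×13 + 2×7
  = 2×20 − 3×13
  = −3×73 + 11×20
  = 11×93 − 14×73
  = −14×724 + 109×93
  = 109×817 − 123×724
  = −123×2358 + 355×817
So 817⁻¹ ≡ 355 (mod 2358).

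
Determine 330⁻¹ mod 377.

8

Apply the Euclidean algorithm and back-substitute:
377 = 1×330 + 47
330 = 7×47 + 1
47 = 47×1 + 0
gcd(330, 377) = 1, so the inverse exists.
Back-substitute for 1:
1 = 1×330 − 7×47
  = −7×377 + 8×330
So 330⁻¹ ≡ 8 (mod 377).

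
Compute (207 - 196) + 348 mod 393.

359

207 - 196 = 11
11 + 348 = 359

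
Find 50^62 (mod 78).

4

By square-and-multiply:
62 in binary is 111110, i.e. 62 = 32 + 16 + 8 + 4 + 2.
50^1 ≡ 50 (mod 78)
50^2 ≡ 50^2 = 2500 ≡ 4 (mod 78)
50^4 ≡ 4^2 = 16 (mod 78)
50^8 ≡ 16^2 = 256 ≡ 22 (mod 78)
50^16 ≡ 22^2 = 484 ≡ 16 (mod 78)
50^32 ≡ 16^2 = 256 ≡ 22 (mod 78)
50^62 = 50^32 * 50^16 * 50^8 * 50^4 * 50^2 ≡ 22 * 16 * 22 * 16 * 4 (mod 78).
Accumulate the product:
22 * 16 = 352 ≡ 40
40 * 22 = 880 ≡ 22
22 * 16 = 352 ≡ 40
40 * 4 = 160 ≡ 4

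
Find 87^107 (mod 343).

173

107 in binary is 1101011, i.e. 107 = 64 + 32 + 8 + 2 + 1.
87^1 ≡ 87 (mod 343)
87^2 ≡ 87^2 = 7569 ≡ 23 (mod 343)
87^4 ≡ 23^2 = 529 ≡ 186 (mod 343)
87^8 ≡ 186^2 = 34596 ≡ 296 (mod 343)
87^16 ≡ 296^2 = 87616 ≡ 151 (mod 343)
87^32 ≡ 151^2 = 22801 ≡ 163 (mod 343)
87^64 ≡ 163^2 = 26569 ≡ 158 (mod 343)
87^107 = 87^64 * 87^32 * 87^8 * 87^2 * 87^1 ≡ 158 * 163 * 296 * 23 * 87 (mod 343).
Accumulate the product:
158 * 163 = 25754 ≡ 29
29 * 296 = 8584 ≡ 9
9 * 23 = 207
207 * 87 = 18009 ≡ 173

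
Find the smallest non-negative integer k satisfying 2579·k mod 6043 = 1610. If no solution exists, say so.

gcd(2579, 6043) = 1, so a unique solution mod 6043 exists.
2579⁻¹ ≡ 3578 (mod 6043).
k ≡ 3578·1610 ≡ 1601 (mod 6043).

1601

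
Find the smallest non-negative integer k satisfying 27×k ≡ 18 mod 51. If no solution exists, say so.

12

gcd(27, 51) = 3, and 3 | 18, so solutions exist.
Divide through by 3: 9×k mod 17 = 6.
9⁻¹ ≡ 2 (mod 17).
k ≡ 2×6 ≡ 12 (mod 17).
The smallest non-negative solution is k = 12.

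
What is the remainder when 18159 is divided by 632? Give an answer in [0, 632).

463

18159 = 28·632 + 463, so 18159 ≡ 463 (mod 632).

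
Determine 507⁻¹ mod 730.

Apply the Euclidean algorithm and back-substitute:
730 = 1*507 + 223
507 = 2*223 + 61
223 = 3*61 + 40
61 = 1*40 + 21
40 = 1*21 + 19
21 = 1*19 + 2
19 = 9*2 + 1
2 = 2*1 + 0
gcd(507, 730) = 1, so the inverse exists.
Bézout: 1 = 241*730 − 347*507.
So 507⁻¹ ≡ −347 ≡ 383 (mod 730).

383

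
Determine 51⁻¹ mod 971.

971 = 19·51 + 2
51 = 25·2 + 1
2 = 2·1 + 0
gcd(51, 971) = 1, so the inverse exists.
Back-substitute for 1:
1 = 1·51 − 25·2
  = −25·971 + 476·51
So 51⁻¹ ≡ 476 (mod 971).

476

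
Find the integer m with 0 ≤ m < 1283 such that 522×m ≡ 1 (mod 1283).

By the extended Euclidean algorithm:
1283 = 2*522 + 239
522 = 2*239 + 44
239 = 5*44 + 19
44 = 2*19 + 6
19 = 3*6 + 1
6 = 6*1 + 0
gcd(522, 1283) = 1, so the inverse exists.
Back-substitute for 1:
1 = 1*19 − 3*6
  = −3*44 + 7*19
  = 7*239 − 38*44
  = −38*522 + 83*239
  = 83*1283 − 204*522
So 522⁻¹ ≡ −204 ≡ 1079 (mod 1283).

1079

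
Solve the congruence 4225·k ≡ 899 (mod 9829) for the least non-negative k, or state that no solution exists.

3534

gcd(4225, 9829) = 1, so a unique solution mod 9829 exists.
4225⁻¹ ≡ 9494 (mod 9829).
k ≡ 9494·899 ≡ 3534 (mod 9829).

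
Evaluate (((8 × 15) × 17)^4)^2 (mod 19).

11

8 × 15 = 120 ≡ 6 (mod 19)
6 × 17 = 102 ≡ 7 (mod 19)
(7)^4 ≡ 7 (mod 19)
(7)^2 ≡ 11 (mod 19)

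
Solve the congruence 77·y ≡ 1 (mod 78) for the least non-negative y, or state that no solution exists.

gcd(77, 78) = 1, so a unique solution mod 78 exists.
77⁻¹ ≡ 77 (mod 78).
y ≡ 77·1 ≡ 77 (mod 78).

77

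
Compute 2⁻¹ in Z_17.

9

Run the extended Euclidean algorithm:
17 = 8*2 + 1
2 = 2*1 + 0
gcd(2, 17) = 1, so the inverse exists.
Bézout: 1 = 1*17 − 8*2.
So 2⁻¹ ≡ −8 ≡ 9 (mod 17).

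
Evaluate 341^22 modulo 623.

233

22 in binary is 10110, i.e. 22 = 16 + 4 + 2.
341^1 ≡ 341 (mod 623)
341^2 ≡ 341^2 = 116281 ≡ 403 (mod 623)
341^4 ≡ 403^2 = 162409 ≡ 429 (mod 623)
341^8 ≡ 429^2 = 184041 ≡ 256 (mod 623)
341^16 ≡ 256^2 = 65536 ≡ 121 (mod 623)
341^22 = 341^16 × 341^4 × 341^2 ≡ 121 × 429 × 403 (mod 623).
Accumulate the product:
121 × 429 = 51909 ≡ 200
200 × 403 = 80600 ≡ 233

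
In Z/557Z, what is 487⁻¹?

Apply the Euclidean algorithm and back-substitute:
557 = 1*487 + 70
487 = 6*70 + 67
70 = 1*67 + 3
67 = 22*3 + 1
3 = 3*1 + 0
gcd(487, 557) = 1, so the inverse exists.
Bézout: 1 = −160*557 + 183*487.
So 487⁻¹ ≡ 183 (mod 557).

183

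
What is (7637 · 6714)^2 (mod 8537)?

7637 · 6714 = 51274818 ≡ 1596 (mod 8537)
(1596)^2 ≡ 3190 (mod 8537)

3190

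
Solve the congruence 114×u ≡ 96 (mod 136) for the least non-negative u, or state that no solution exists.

8

gcd(114, 136) = 2, and 2 | 96, so solutions exist.
Divide through by 2: 57×u ≡ 48 (mod 68).
57⁻¹ ≡ 37 (mod 68).
u ≡ 37×48 ≡ 8 (mod 68).
The smallest non-negative solution is u = 8.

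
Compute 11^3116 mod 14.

9

11^1 ≡ 11 (mod 14)
11^2 ≡ 11^2 = 121 ≡ 9 (mod 14)
11^4 ≡ 9^2 = 81 ≡ 11 (mod 14)
11^8 ≡ 11^2 = 121 ≡ 9 (mod 14)
11^16 ≡ 9^2 = 81 ≡ 11 (mod 14)
11^32 ≡ 11^2 = 121 ≡ 9 (mod 14)
11^64 ≡ 9^2 = 81 ≡ 11 (mod 14)
11^128 ≡ 11^2 = 121 ≡ 9 (mod 14)
11^256 ≡ 9^2 = 81 ≡ 11 (mod 14)
11^512 ≡ 11^2 = 121 ≡ 9 (mod 14)
11^1024 ≡ 9^2 = 81 ≡ 11 (mod 14)
11^2048 ≡ 11^2 = 121 ≡ 9 (mod 14)
11^3116 = 11^2048 × 11^1024 × 11^32 × 11^8 × 11^4 ≡ 9 × 11 × 9 × 9 × 11 (mod 14).
Accumulate the product:
9 × 11 = 99 ≡ 1
1 × 9 = 9
9 × 9 = 81 ≡ 11
11 × 11 = 121 ≡ 9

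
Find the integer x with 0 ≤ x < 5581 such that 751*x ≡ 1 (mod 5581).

2601

5581 = 7*751 + 324
751 = 2*324 + 103
324 = 3*103 + 15
103 = 6*15 + 13
15 = 1*13 + 2
13 = 6*2 + 1
2 = 2*1 + 0
gcd(751, 5581) = 1, so the inverse exists.
Back-substitute for 1:
1 = 1*13 − 6*2
  = −6*15 + 7*13
  = 7*103 − 48*15
  = −48*324 + 151*103
  = 151*751 − 350*324
  = −350*5581 + 2601*751
So 751⁻¹ ≡ 2601 (mod 5581).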